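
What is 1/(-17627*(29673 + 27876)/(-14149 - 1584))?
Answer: 15733/1014416223 ≈ 1.5509e-5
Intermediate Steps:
1/(-17627*(29673 + 27876)/(-14149 - 1584)) = 1/(-17627/((-15733/57549))) = 1/(-17627/((-15733*1/57549))) = 1/(-17627/(-15733/57549)) = 1/(-17627*(-57549/15733)) = 1/(1014416223/15733) = 15733/1014416223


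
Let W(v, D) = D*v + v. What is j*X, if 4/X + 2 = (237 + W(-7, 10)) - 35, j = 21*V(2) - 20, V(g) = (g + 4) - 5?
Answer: 4/123 ≈ 0.032520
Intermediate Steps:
V(g) = -1 + g (V(g) = (4 + g) - 5 = -1 + g)
W(v, D) = v + D*v
j = 1 (j = 21*(-1 + 2) - 20 = 21*1 - 20 = 21 - 20 = 1)
X = 4/123 (X = 4/(-2 + ((237 - 7*(1 + 10)) - 35)) = 4/(-2 + ((237 - 7*11) - 35)) = 4/(-2 + ((237 - 77) - 35)) = 4/(-2 + (160 - 35)) = 4/(-2 + 125) = 4/123 ≈ 0.032520)
j*X = 1*(4/123) = 4/123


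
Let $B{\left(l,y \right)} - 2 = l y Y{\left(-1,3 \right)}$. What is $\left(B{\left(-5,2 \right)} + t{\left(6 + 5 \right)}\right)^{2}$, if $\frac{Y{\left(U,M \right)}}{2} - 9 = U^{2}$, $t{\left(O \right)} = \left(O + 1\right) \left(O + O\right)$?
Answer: $4356$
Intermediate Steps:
$t{\left(O \right)} = 2 O \left(1 + O\right)$ ($t{\left(O \right)} = \left(1 + O\right) 2 O = 2 O \left(1 + O\right)$)
$Y{\left(U,M \right)} = 18 + 2 U^{2}$
$B{\left(l,y \right)} = 2 + 20 l y$ ($B{\left(l,y \right)} = 2 + l y \left(18 + 2 \left(-1\right)^{2}\right) = 2 + l y \left(18 + 2 \cdot 1\right) = 2 + l y \left(18 + 2\right) = 2 + l y 20 = 2 + 20 l y$)
$\left(B{\left(-5,2 \right)} + t{\left(6 + 5 \right)}\right)^{2} = \left(\left(2 + 20 \left(-5\right) 2\right) + 2 \left(6 + 5\right) \left(1 + \left(6 + 5\right)\right)\right)^{2} = \left(\left(2 - 200\right) + 2 \cdot 11 \left(1 + 11\right)\right)^{2} = \left(-198 + 2 \cdot 11 \cdot 12\right)^{2} = \left(-198 + 264\right)^{2} = 66^{2} = 4356$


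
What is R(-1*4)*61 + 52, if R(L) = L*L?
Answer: 1028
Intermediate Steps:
R(L) = L**2
R(-1*4)*61 + 52 = (-1*4)**2*61 + 52 = (-4)**2*61 + 52 = 16*61 + 52 = 976 + 52 = 1028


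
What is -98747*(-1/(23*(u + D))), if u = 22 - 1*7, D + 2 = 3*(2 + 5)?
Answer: 98747/782 ≈ 126.27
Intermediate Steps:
D = 19 (D = -2 + 3*(2 + 5) = -2 + 3*7 = -2 + 21 = 19)
u = 15 (u = 22 - 7 = 15)
-98747*(-1/(23*(u + D))) = -98747*(-1/(23*(15 + 19))) = -98747/(34*(-23)) = -98747/(-782) = -98747*(-1/782) = 98747/782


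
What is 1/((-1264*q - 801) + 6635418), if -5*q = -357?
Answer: 5/32721837 ≈ 1.5280e-7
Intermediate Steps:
q = 357/5 (q = -⅕*(-357) = 357/5 ≈ 71.400)
1/((-1264*q - 801) + 6635418) = 1/((-1264*357/5 - 801) + 6635418) = 1/((-451248/5 - 801) + 6635418) = 1/(-455253/5 + 6635418) = 1/(32721837/5) = 5/32721837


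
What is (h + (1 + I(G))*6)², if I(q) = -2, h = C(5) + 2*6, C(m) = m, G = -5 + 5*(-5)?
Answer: 121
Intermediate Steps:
G = -30 (G = -5 - 25 = -30)
h = 17 (h = 5 + 2*6 = 5 + 12 = 17)
(h + (1 + I(G))*6)² = (17 + (1 - 2)*6)² = (17 - 1*6)² = (17 - 6)² = 11² = 121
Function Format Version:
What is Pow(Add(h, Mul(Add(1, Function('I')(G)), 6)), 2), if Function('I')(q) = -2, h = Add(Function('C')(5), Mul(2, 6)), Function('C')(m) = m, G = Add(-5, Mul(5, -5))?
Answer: 121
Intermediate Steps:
G = -30 (G = Add(-5, -25) = -30)
h = 17 (h = Add(5, Mul(2, 6)) = Add(5, 12) = 17)
Pow(Add(h, Mul(Add(1, Function('I')(G)), 6)), 2) = Pow(Add(17, Mul(Add(1, -2), 6)), 2) = Pow(Add(17, Mul(-1, 6)), 2) = Pow(Add(17, -6), 2) = Pow(11, 2) = 121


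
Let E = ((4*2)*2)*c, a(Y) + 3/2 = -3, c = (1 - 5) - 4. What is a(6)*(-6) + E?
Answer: -101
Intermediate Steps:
c = -8 (c = -4 - 4 = -8)
a(Y) = -9/2 (a(Y) = -3/2 - 3 = -9/2)
E = -128 (E = ((4*2)*2)*(-8) = (8*2)*(-8) = 16*(-8) = -128)
a(6)*(-6) + E = -9/2*(-6) - 128 = 27 - 128 = -101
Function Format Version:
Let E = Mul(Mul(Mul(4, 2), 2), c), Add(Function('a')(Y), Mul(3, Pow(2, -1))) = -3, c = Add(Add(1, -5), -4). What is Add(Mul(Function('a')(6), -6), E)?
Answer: -101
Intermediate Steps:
c = -8 (c = Add(-4, -4) = -8)
Function('a')(Y) = Rational(-9, 2) (Function('a')(Y) = Add(Rational(-3, 2), -3) = Rational(-9, 2))
E = -128 (E = Mul(Mul(Mul(4, 2), 2), -8) = Mul(Mul(8, 2), -8) = Mul(16, -8) = -128)
Add(Mul(Function('a')(6), -6), E) = Add(Mul(Rational(-9, 2), -6), -128) = Add(27, -128) = -101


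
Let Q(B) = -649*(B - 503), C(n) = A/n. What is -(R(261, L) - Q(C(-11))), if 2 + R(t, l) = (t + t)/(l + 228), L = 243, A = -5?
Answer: 51206004/157 ≈ 3.2615e+5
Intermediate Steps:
C(n) = -5/n
R(t, l) = -2 + 2*t/(228 + l) (R(t, l) = -2 + (t + t)/(l + 228) = -2 + (2*t)/(228 + l) = -2 + 2*t/(228 + l))
Q(B) = 326447 - 649*B (Q(B) = -649*(-503 + B) = 326447 - 649*B)
-(R(261, L) - Q(C(-11))) = -(2*(-228 + 261 - 1*243)/(228 + 243) - (326447 - (-3245)/(-11))) = -(2*(-228 + 261 - 243)/471 - (326447 - (-3245)*(-1)/11)) = -(2*(1/471)*(-210) - (326447 - 649*5/11)) = -(-140/157 - (326447 - 295)) = -(-140/157 - 1*326152) = -(-140/157 - 326152) = -1*(-51206004/157) = 51206004/157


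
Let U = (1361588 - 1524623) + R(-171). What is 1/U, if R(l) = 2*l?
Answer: -1/163377 ≈ -6.1208e-6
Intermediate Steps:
U = -163377 (U = (1361588 - 1524623) + 2*(-171) = -163035 - 342 = -163377)
1/U = 1/(-163377) = -1/163377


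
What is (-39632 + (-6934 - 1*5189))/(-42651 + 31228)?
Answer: 51755/11423 ≈ 4.5308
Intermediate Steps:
(-39632 + (-6934 - 1*5189))/(-42651 + 31228) = (-39632 + (-6934 - 5189))/(-11423) = (-39632 - 12123)*(-1/11423) = -51755*(-1/11423) = 51755/11423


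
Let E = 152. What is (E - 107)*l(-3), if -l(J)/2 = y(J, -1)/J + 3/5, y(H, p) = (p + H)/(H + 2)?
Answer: 66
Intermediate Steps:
y(H, p) = (H + p)/(2 + H)
l(J) = -6/5 - 2*(-1 + J)/(J*(2 + J)) (l(J) = -2*(((J - 1)/(2 + J))/J + 3/5) = -2*(((-1 + J)/(2 + J))/J + 3*(1/5)) = -2*((-1 + J)/(J*(2 + J)) + 3/5) = -2*(3/5 + (-1 + J)/(J*(2 + J))) = -6/5 - 2*(-1 + J)/(J*(2 + J)))
(E - 107)*l(-3) = (152 - 107)*((2/5)*(5 - 11*(-3) - 3*(-3)**2)/(-3*(2 - 3))) = 45*((2/5)*(-1/3)*(5 + 33 - 3*9)/(-1)) = 45*((2/5)*(-1/3)*(-1)*(5 + 33 - 27)) = 45*((2/5)*(-1/3)*(-1)*11) = 45*(22/15) = 66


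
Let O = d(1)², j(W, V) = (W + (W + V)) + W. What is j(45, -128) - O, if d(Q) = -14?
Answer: -189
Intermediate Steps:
j(W, V) = V + 3*W (j(W, V) = (W + (V + W)) + W = (V + 2*W) + W = V + 3*W)
O = 196 (O = (-14)² = 196)
j(45, -128) - O = (-128 + 3*45) - 1*196 = (-128 + 135) - 196 = 7 - 196 = -189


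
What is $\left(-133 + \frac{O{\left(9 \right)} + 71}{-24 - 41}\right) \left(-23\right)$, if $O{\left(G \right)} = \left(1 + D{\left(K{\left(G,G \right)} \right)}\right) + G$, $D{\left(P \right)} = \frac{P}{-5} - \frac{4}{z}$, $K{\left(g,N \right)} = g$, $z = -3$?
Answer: $\frac{3010309}{975} \approx 3087.5$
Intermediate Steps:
$D{\left(P \right)} = \frac{4}{3} - \frac{P}{5}$ ($D{\left(P \right)} = \frac{P}{-5} - \frac{4}{-3} = P \left(- \frac{1}{5}\right) - - \frac{4}{3} = - \frac{P}{5} + \frac{4}{3} = \frac{4}{3} - \frac{P}{5}$)
$O{\left(G \right)} = \frac{7}{3} + \frac{4 G}{5}$ ($O{\left(G \right)} = \left(1 - \left(- \frac{4}{3} + \frac{G}{5}\right)\right) + G = \left(\frac{7}{3} - \frac{G}{5}\right) + G = \frac{7}{3} + \frac{4 G}{5}$)
$\left(-133 + \frac{O{\left(9 \right)} + 71}{-24 - 41}\right) \left(-23\right) = \left(-133 + \frac{\left(\frac{7}{3} + \frac{4}{5} \cdot 9\right) + 71}{-24 - 41}\right) \left(-23\right) = \left(-133 + \frac{\left(\frac{7}{3} + \frac{36}{5}\right) + 71}{-65}\right) \left(-23\right) = \left(-133 + \left(\frac{143}{15} + 71\right) \left(- \frac{1}{65}\right)\right) \left(-23\right) = \left(-133 + \frac{1208}{15} \left(- \frac{1}{65}\right)\right) \left(-23\right) = \left(-133 - \frac{1208}{975}\right) \left(-23\right) = \left(- \frac{130883}{975}\right) \left(-23\right) = \frac{3010309}{975}$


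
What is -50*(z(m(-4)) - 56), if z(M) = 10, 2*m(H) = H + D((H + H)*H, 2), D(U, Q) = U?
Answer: 2300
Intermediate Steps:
m(H) = H² + H/2 (m(H) = (H + (H + H)*H)/2 = (H + (2*H)*H)/2 = (H + 2*H²)/2 = H² + H/2)
-50*(z(m(-4)) - 56) = -50*(10 - 56) = -50*(-46) = 2300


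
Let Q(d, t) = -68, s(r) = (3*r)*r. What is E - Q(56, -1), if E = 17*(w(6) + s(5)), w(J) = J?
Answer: 1445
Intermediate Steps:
s(r) = 3*r²
E = 1377 (E = 17*(6 + 3*5²) = 17*(6 + 3*25) = 17*(6 + 75) = 17*81 = 1377)
E - Q(56, -1) = 1377 - 1*(-68) = 1377 + 68 = 1445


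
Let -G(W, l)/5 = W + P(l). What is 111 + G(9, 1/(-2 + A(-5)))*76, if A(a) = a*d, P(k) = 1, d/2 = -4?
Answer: -3689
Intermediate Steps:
d = -8 (d = 2*(-4) = -8)
A(a) = -8*a (A(a) = a*(-8) = -8*a)
G(W, l) = -5 - 5*W (G(W, l) = -5*(W + 1) = -5*(1 + W) = -5 - 5*W)
111 + G(9, 1/(-2 + A(-5)))*76 = 111 + (-5 - 5*9)*76 = 111 + (-5 - 45)*76 = 111 - 50*76 = 111 - 3800 = -3689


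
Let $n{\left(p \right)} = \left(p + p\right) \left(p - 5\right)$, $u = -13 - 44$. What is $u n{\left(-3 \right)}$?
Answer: $-2736$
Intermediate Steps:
$u = -57$ ($u = -13 - 44 = -57$)
$n{\left(p \right)} = 2 p \left(-5 + p\right)$
$u n{\left(-3 \right)} = - 57 \cdot 2 \left(-3\right) \left(-5 - 3\right) = - 57 \cdot 2 \left(-3\right) \left(-8\right) = \left(-57\right) 48 = -2736$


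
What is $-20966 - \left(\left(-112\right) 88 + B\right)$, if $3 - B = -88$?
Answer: $-11201$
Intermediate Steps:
$B = 91$ ($B = 3 - -88 = 3 + 88 = 91$)
$-20966 - \left(\left(-112\right) 88 + B\right) = -20966 - \left(\left(-112\right) 88 + 91\right) = -20966 - \left(-9856 + 91\right) = -20966 - -9765 = -20966 + 9765 = -11201$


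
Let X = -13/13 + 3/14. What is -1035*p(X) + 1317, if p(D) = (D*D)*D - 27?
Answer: 81672513/2744 ≈ 29764.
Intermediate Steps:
X = -11/14 (X = -13*1/13 + 3*(1/14) = -1 + 3/14 = -11/14 ≈ -0.78571)
p(D) = -27 + D³ (p(D) = D²*D - 27 = D³ - 27 = -27 + D³)
-1035*p(X) + 1317 = -1035*(-27 + (-11/14)³) + 1317 = -1035*(-27 - 1331/2744) + 1317 = -1035*(-75419/2744) + 1317 = 78058665/2744 + 1317 = 81672513/2744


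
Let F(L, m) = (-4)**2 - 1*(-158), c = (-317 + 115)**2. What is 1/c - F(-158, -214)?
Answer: -7099895/40804 ≈ -174.00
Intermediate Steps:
c = 40804 (c = (-202)**2 = 40804)
F(L, m) = 174 (F(L, m) = 16 + 158 = 174)
1/c - F(-158, -214) = 1/40804 - 1*174 = 1/40804 - 174 = -7099895/40804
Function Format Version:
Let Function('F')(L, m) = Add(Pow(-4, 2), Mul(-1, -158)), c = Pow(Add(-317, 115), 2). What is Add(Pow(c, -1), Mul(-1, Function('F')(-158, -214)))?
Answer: Rational(-7099895, 40804) ≈ -174.00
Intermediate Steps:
c = 40804 (c = Pow(-202, 2) = 40804)
Function('F')(L, m) = 174 (Function('F')(L, m) = Add(16, 158) = 174)
Add(Pow(c, -1), Mul(-1, Function('F')(-158, -214))) = Add(Pow(40804, -1), Mul(-1, 174)) = Add(Rational(1, 40804), -174) = Rational(-7099895, 40804)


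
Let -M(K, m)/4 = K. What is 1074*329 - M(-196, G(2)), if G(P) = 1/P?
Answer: 352562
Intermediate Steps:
M(K, m) = -4*K
1074*329 - M(-196, G(2)) = 1074*329 - (-4)*(-196) = 353346 - 1*784 = 353346 - 784 = 352562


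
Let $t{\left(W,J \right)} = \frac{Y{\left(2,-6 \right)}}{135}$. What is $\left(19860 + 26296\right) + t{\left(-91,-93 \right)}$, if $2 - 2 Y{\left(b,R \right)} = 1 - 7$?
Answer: $\frac{6231064}{135} \approx 46156.0$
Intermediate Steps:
$Y{\left(b,R \right)} = 4$ ($Y{\left(b,R \right)} = 1 - \frac{1 - 7}{2} = 1 - -3 = 1 + 3 = 4$)
$t{\left(W,J \right)} = \frac{4}{135}$
$\left(19860 + 26296\right) + t{\left(-91,-93 \right)} = \left(19860 + 26296\right) + \frac{4}{135} = 46156 + \frac{4}{135} = \frac{6231064}{135}$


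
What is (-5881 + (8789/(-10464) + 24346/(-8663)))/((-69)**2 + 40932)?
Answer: -533441381443/4142053634976 ≈ -0.12879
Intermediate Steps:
(-5881 + (8789/(-10464) + 24346/(-8663)))/((-69)**2 + 40932) = (-5881 + (8789*(-1/10464) + 24346*(-1/8663)))/(4761 + 40932) = (-5881 + (-8789/10464 - 24346/8663))/45693 = (-5881 - 330895651/90649632)*(1/45693) = -533441381443/90649632*1/45693 = -533441381443/4142053634976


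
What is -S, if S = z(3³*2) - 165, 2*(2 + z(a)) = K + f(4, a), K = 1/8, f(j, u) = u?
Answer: 2239/16 ≈ 139.94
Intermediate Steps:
K = ⅛ ≈ 0.12500
z(a) = -31/16 + a/2 (z(a) = -2 + (⅛ + a)/2 = -2 + (1/16 + a/2) = -31/16 + a/2)
S = -2239/16 (S = (-31/16 + (3³*2)/2) - 165 = (-31/16 + (27*2)/2) - 165 = (-31/16 + (½)*54) - 165 = (-31/16 + 27) - 165 = 401/16 - 165 = -2239/16 ≈ -139.94)
-S = -1*(-2239/16) = 2239/16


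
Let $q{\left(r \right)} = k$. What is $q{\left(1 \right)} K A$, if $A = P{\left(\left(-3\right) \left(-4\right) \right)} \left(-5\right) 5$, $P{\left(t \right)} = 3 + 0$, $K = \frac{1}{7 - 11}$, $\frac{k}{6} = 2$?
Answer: $225$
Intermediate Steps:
$k = 12$ ($k = 6 \cdot 2 = 12$)
$q{\left(r \right)} = 12$
$K = - \frac{1}{4}$ ($K = \frac{1}{-4} = - \frac{1}{4} \approx -0.25$)
$P{\left(t \right)} = 3$
$A = -75$ ($A = 3 \left(-5\right) 5 = \left(-15\right) 5 = -75$)
$q{\left(1 \right)} K A = 12 \left(- \frac{1}{4}\right) \left(-75\right) = \left(-3\right) \left(-75\right) = 225$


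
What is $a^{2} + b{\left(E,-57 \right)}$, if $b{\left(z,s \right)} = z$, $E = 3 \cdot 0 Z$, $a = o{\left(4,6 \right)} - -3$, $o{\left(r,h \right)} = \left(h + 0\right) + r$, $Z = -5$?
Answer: $169$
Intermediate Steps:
$o{\left(r,h \right)} = h + r$
$a = 13$ ($a = \left(6 + 4\right) - -3 = 10 + 3 = 13$)
$E = 0$ ($E = 3 \cdot 0 \left(-5\right) = 0 \left(-5\right) = 0$)
$a^{2} + b{\left(E,-57 \right)} = 13^{2} + 0 = 169 + 0 = 169$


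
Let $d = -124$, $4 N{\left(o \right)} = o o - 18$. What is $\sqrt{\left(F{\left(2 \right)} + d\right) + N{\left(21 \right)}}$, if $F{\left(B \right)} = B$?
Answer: $\frac{i \sqrt{65}}{2} \approx 4.0311 i$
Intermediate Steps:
$N{\left(o \right)} = - \frac{9}{2} + \frac{o^{2}}{4}$ ($N{\left(o \right)} = \frac{o o - 18}{4} = \frac{o^{2} - 18}{4} = \frac{-18 + o^{2}}{4} = - \frac{9}{2} + \frac{o^{2}}{4}$)
$\sqrt{\left(F{\left(2 \right)} + d\right) + N{\left(21 \right)}} = \sqrt{\left(2 - 124\right) - \left(\frac{9}{2} - \frac{21^{2}}{4}\right)} = \sqrt{-122 + \left(- \frac{9}{2} + \frac{1}{4} \cdot 441\right)} = \sqrt{-122 + \left(- \frac{9}{2} + \frac{441}{4}\right)} = \sqrt{-122 + \frac{423}{4}} = \sqrt{- \frac{65}{4}} = \frac{i \sqrt{65}}{2}$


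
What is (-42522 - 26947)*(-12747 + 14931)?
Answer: -151720296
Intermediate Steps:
(-42522 - 26947)*(-12747 + 14931) = -69469*2184 = -151720296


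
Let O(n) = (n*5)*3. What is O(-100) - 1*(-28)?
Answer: -1472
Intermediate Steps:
O(n) = 15*n (O(n) = (5*n)*3 = 15*n)
O(-100) - 1*(-28) = 15*(-100) - 1*(-28) = -1500 + 28 = -1472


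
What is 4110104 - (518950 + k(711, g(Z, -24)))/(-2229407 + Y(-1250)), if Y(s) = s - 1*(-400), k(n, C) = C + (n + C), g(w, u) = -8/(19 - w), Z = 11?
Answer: 9166588736387/2230257 ≈ 4.1101e+6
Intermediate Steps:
k(n, C) = n + 2*C (k(n, C) = C + (C + n) = n + 2*C)
Y(s) = 400 + s (Y(s) = s + 400 = 400 + s)
4110104 - (518950 + k(711, g(Z, -24)))/(-2229407 + Y(-1250)) = 4110104 - (518950 + (711 + 2*(8/(-19 + 11))))/(-2229407 + (400 - 1250)) = 4110104 - (518950 + (711 + 2*(8/(-8))))/(-2229407 - 850) = 4110104 - (518950 + (711 + 2*(8*(-⅛))))/(-2230257) = 4110104 - (518950 + (711 + 2*(-1)))*(-1)/2230257 = 4110104 - (518950 + (711 - 2))*(-1)/2230257 = 4110104 - (518950 + 709)*(-1)/2230257 = 4110104 - 519659*(-1)/2230257 = 4110104 - 1*(-519659/2230257) = 4110104 + 519659/2230257 = 9166588736387/2230257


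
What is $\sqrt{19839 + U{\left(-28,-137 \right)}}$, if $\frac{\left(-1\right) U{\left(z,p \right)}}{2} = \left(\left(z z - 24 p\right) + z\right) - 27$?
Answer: $\sqrt{11805} \approx 108.65$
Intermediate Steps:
$U{\left(z,p \right)} = 54 - 2 z - 2 z^{2} + 48 p$ ($U{\left(z,p \right)} = - 2 \left(\left(\left(z z - 24 p\right) + z\right) - 27\right) = - 2 \left(\left(\left(z^{2} - 24 p\right) + z\right) - 27\right) = - 2 \left(\left(z + z^{2} - 24 p\right) - 27\right) = - 2 \left(-27 + z + z^{2} - 24 p\right) = 54 - 2 z - 2 z^{2} + 48 p$)
$\sqrt{19839 + U{\left(-28,-137 \right)}} = \sqrt{19839 + \left(54 - -56 - 2 \left(-28\right)^{2} + 48 \left(-137\right)\right)} = \sqrt{19839 + \left(54 + 56 - 1568 - 6576\right)} = \sqrt{19839 - 8034} = \sqrt{11805}$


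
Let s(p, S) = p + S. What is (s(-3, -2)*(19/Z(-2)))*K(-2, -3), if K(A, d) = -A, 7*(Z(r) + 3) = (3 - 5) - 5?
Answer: 95/2 ≈ 47.500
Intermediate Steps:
s(p, S) = S + p
Z(r) = -4 (Z(r) = -3 + ((3 - 5) - 5)/7 = -3 + (-2 - 5)/7 = -3 + (⅐)*(-7) = -3 - 1 = -4)
(s(-3, -2)*(19/Z(-2)))*K(-2, -3) = ((-2 - 3)*(19/(-4)))*(-1*(-2)) = -95*(-1)/4*2 = -5*(-19/4)*2 = (95/4)*2 = 95/2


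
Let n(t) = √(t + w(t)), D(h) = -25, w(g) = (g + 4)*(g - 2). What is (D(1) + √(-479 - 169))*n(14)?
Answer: √230*(-25 + 18*I*√2) ≈ -379.14 + 386.06*I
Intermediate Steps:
w(g) = (-2 + g)*(4 + g) (w(g) = (4 + g)*(-2 + g) = (-2 + g)*(4 + g))
n(t) = √(-8 + t² + 3*t) (n(t) = √(t + (-8 + t² + 2*t)) = √(-8 + t² + 3*t))
(D(1) + √(-479 - 169))*n(14) = (-25 + √(-479 - 169))*√(-8 + 14² + 3*14) = (-25 + √(-648))*√(-8 + 196 + 42) = (-25 + 18*I*√2)*√230 = √230*(-25 + 18*I*√2)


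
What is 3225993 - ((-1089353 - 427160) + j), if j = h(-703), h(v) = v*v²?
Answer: 352171433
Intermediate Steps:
h(v) = v³
j = -347428927 (j = (-703)³ = -347428927)
3225993 - ((-1089353 - 427160) + j) = 3225993 - ((-1089353 - 427160) - 347428927) = 3225993 - (-1516513 - 347428927) = 3225993 - 1*(-348945440) = 3225993 + 348945440 = 352171433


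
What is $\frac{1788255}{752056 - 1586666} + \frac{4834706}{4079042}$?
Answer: $- \frac{46561046815}{48634417766} \approx -0.95737$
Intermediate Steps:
$\frac{1788255}{752056 - 1586666} + \frac{4834706}{4079042} = \frac{1788255}{752056 - 1586666} + 4834706 \cdot \frac{1}{4079042} = \frac{1788255}{-834610} + \frac{2417353}{2039521} = 1788255 \left(- \frac{1}{834610}\right) + \frac{2417353}{2039521} = - \frac{51093}{23846} + \frac{2417353}{2039521} = - \frac{46561046815}{48634417766}$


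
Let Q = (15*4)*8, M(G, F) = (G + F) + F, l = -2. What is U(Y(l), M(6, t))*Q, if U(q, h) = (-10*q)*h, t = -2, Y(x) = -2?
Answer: 19200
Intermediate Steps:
M(G, F) = G + 2*F (M(G, F) = (F + G) + F = G + 2*F)
U(q, h) = -10*h*q
Q = 480 (Q = 60*8 = 480)
U(Y(l), M(6, t))*Q = -10*(6 + 2*(-2))*(-2)*480 = -10*(6 - 4)*(-2)*480 = -10*2*(-2)*480 = 40*480 = 19200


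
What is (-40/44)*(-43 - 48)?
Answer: 910/11 ≈ 82.727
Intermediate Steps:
(-40/44)*(-43 - 48) = -40*1/44*(-91) = -10/11*(-91) = 910/11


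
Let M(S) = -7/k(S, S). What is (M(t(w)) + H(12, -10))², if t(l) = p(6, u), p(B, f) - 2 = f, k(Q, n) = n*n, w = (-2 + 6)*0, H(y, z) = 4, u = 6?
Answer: 62001/4096 ≈ 15.137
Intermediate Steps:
w = 0 (w = 4*0 = 0)
k(Q, n) = n²
p(B, f) = 2 + f
t(l) = 8 (t(l) = 2 + 6 = 8)
M(S) = -7/S²
(M(t(w)) + H(12, -10))² = (-7/8² + 4)² = (-7*1/64 + 4)² = (-7/64 + 4)² = (249/64)² = 62001/4096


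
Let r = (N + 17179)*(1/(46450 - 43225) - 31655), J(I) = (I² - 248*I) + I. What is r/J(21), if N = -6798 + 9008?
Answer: 329895349081/2550975 ≈ 1.2932e+5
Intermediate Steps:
J(I) = I² - 247*I
N = 2210
r = -659790698162/1075 (r = (2210 + 17179)*(1/(46450 - 43225) - 31655) = 19389*(1/3225 - 31655) = 19389*(-102087374/3225) = -659790698162/1075 ≈ -6.1376e+8)
r/J(21) = -659790698162*1/(21*(-247 + 21))/1075 = -659790698162/(1075*(21*(-226))) = -659790698162/1075/(-4746) = -659790698162/1075*(-1/4746) = 329895349081/2550975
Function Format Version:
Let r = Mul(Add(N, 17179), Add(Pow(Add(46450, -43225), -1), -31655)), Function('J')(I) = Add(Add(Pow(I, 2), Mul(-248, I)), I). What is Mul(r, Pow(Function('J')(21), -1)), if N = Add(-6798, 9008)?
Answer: Rational(329895349081, 2550975) ≈ 1.2932e+5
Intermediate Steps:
Function('J')(I) = Add(Pow(I, 2), Mul(-247, I))
N = 2210
r = Rational(-659790698162, 1075) (r = Mul(Add(2210, 17179), Add(Pow(Add(46450, -43225), -1), -31655)) = Mul(19389, Add(Pow(3225, -1), -31655)) = Mul(19389, Add(Rational(1, 3225), -31655)) = Mul(19389, Rational(-102087374, 3225)) = Rational(-659790698162, 1075) ≈ -6.1376e+8)
Mul(r, Pow(Function('J')(21), -1)) = Mul(Rational(-659790698162, 1075), Pow(Mul(21, Add(-247, 21)), -1)) = Mul(Rational(-659790698162, 1075), Pow(Mul(21, -226), -1)) = Mul(Rational(-659790698162, 1075), Pow(-4746, -1)) = Mul(Rational(-659790698162, 1075), Rational(-1, 4746)) = Rational(329895349081, 2550975)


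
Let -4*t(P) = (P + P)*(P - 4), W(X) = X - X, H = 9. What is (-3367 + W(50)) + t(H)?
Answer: -6779/2 ≈ -3389.5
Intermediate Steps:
W(X) = 0
t(P) = -P*(-4 + P)/2 (t(P) = -(P + P)*(P - 4)/4 = -2*P*(-4 + P)/4 = -P*(-4 + P)/2)
(-3367 + W(50)) + t(H) = (-3367 + 0) + (1/2)*9*(4 - 1*9) = -3367 + (1/2)*9*(4 - 9) = -3367 + (1/2)*9*(-5) = -3367 - 45/2 = -6779/2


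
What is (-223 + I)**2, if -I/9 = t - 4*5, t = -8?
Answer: 841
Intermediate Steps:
I = 252 (I = -9*(-8 - 4*5) = -9*(-8 - 20) = -9*(-28) = 252)
(-223 + I)**2 = (-223 + 252)**2 = 29**2 = 841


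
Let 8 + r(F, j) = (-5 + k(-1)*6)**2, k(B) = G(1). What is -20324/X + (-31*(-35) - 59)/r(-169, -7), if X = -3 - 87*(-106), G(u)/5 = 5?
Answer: -417690814/193755723 ≈ -2.1558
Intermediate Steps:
G(u) = 25 (G(u) = 5*5 = 25)
k(B) = 25
X = 9219 (X = -3 + 9222 = 9219)
r(F, j) = 21017 (r(F, j) = -8 + (-5 + 25*6)**2 = -8 + (-5 + 150)**2 = -8 + 145**2 = -8 + 21025 = 21017)
-20324/X + (-31*(-35) - 59)/r(-169, -7) = -20324/9219 + (-31*(-35) - 59)/21017 = -20324*1/9219 + (1085 - 59)*(1/21017) = -20324/9219 + 1026*(1/21017) = -20324/9219 + 1026/21017 = -417690814/193755723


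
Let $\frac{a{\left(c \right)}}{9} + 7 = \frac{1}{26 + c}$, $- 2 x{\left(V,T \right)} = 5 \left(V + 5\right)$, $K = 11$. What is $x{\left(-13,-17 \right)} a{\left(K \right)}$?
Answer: $- \frac{46440}{37} \approx -1255.1$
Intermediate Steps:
$x{\left(V,T \right)} = - \frac{25}{2} - \frac{5 V}{2}$ ($x{\left(V,T \right)} = - \frac{5 \left(V + 5\right)}{2} = - \frac{5 \left(5 + V\right)}{2} = - \frac{25 + 5 V}{2} = - \frac{25}{2} - \frac{5 V}{2}$)
$a{\left(c \right)} = -63 + \frac{9}{26 + c}$
$x{\left(-13,-17 \right)} a{\left(K \right)} = \left(- \frac{25}{2} - - \frac{65}{2}\right) \frac{9 \left(-181 - 77\right)}{26 + 11} = \left(- \frac{25}{2} + \frac{65}{2}\right) \frac{9 \left(-181 - 77\right)}{37} = 20 \cdot 9 \cdot \frac{1}{37} \left(-258\right) = 20 \left(- \frac{2322}{37}\right) = - \frac{46440}{37}$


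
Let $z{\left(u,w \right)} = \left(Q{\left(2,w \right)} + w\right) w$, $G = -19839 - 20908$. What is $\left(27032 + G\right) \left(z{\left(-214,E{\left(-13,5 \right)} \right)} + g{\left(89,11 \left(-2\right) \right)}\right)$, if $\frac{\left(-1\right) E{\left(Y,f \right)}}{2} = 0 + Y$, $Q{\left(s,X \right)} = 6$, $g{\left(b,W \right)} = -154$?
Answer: $-9298770$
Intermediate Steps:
$G = -40747$ ($G = -19839 - 20908 = -40747$)
$E{\left(Y,f \right)} = - 2 Y$ ($E{\left(Y,f \right)} = - 2 \left(0 + Y\right) = - 2 Y$)
$z{\left(u,w \right)} = w \left(6 + w\right)$ ($z{\left(u,w \right)} = \left(6 + w\right) w = w \left(6 + w\right)$)
$\left(27032 + G\right) \left(z{\left(-214,E{\left(-13,5 \right)} \right)} + g{\left(89,11 \left(-2\right) \right)}\right) = \left(27032 - 40747\right) \left(\left(-2\right) \left(-13\right) \left(6 - -26\right) - 154\right) = - 13715 \left(26 \left(6 + 26\right) - 154\right) = - 13715 \left(26 \cdot 32 - 154\right) = - 13715 \left(832 - 154\right) = \left(-13715\right) 678 = -9298770$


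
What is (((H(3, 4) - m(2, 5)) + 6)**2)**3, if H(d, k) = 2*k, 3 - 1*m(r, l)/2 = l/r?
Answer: 4826809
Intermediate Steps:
m(r, l) = 6 - 2*l/r
(((H(3, 4) - m(2, 5)) + 6)**2)**3 = (((2*4 - (6 - 2*5/2)) + 6)**2)**3 = (((8 - (6 - 2*5*1/2)) + 6)**2)**3 = (((8 - (6 - 5)) + 6)**2)**3 = (((8 - 1*1) + 6)**2)**3 = (((8 - 1) + 6)**2)**3 = ((7 + 6)**2)**3 = (13**2)**3 = 169**3 = 4826809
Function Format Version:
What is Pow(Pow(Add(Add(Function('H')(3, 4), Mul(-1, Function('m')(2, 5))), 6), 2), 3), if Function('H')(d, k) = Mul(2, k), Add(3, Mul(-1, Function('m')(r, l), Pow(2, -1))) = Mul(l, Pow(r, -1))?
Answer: 4826809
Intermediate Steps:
Function('m')(r, l) = Add(6, Mul(-2, l, Pow(r, -1))) (Function('m')(r, l) = Add(6, Mul(-2, Mul(l, Pow(r, -1)))) = Add(6, Mul(-2, l, Pow(r, -1))))
Pow(Pow(Add(Add(Function('H')(3, 4), Mul(-1, Function('m')(2, 5))), 6), 2), 3) = Pow(Pow(Add(Add(Mul(2, 4), Mul(-1, Add(6, Mul(-2, 5, Pow(2, -1))))), 6), 2), 3) = Pow(Pow(Add(Add(8, Mul(-1, Add(6, Mul(-2, 5, Rational(1, 2))))), 6), 2), 3) = Pow(Pow(Add(Add(8, Mul(-1, Add(6, -5))), 6), 2), 3) = Pow(Pow(Add(Add(8, Mul(-1, 1)), 6), 2), 3) = Pow(Pow(Add(Add(8, -1), 6), 2), 3) = Pow(Pow(Add(7, 6), 2), 3) = Pow(Pow(13, 2), 3) = Pow(169, 3) = 4826809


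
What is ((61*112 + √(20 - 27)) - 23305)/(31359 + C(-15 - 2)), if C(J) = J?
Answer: -16473/31342 + I*√7/31342 ≈ -0.52559 + 8.4416e-5*I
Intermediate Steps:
((61*112 + √(20 - 27)) - 23305)/(31359 + C(-15 - 2)) = ((61*112 + √(20 - 27)) - 23305)/(31359 + (-15 - 2)) = ((6832 + √(-7)) - 23305)/(31359 - 17) = ((6832 + I*√7) - 23305)/31342 = (-16473 + I*√7)*(1/31342) = -16473/31342 + I*√7/31342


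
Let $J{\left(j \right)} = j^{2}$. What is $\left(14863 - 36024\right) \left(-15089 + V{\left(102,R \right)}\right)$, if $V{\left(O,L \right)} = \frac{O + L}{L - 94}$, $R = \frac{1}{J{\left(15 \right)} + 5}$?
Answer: $\frac{6903407032872}{21619} \approx 3.1932 \cdot 10^{8}$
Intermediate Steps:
$R = \frac{1}{230}$ ($R = \frac{1}{15^{2} + 5} = \frac{1}{225 + 5} = \frac{1}{230} \approx 0.0043478$)
$V{\left(O,L \right)} = \frac{L + O}{-94 + L}$
$\left(14863 - 36024\right) \left(-15089 + V{\left(102,R \right)}\right) = \left(14863 - 36024\right) \left(-15089 + \frac{\frac{1}{230} + 102}{-94 + \frac{1}{230}}\right) = - 21161 \left(-15089 + \frac{1}{- \frac{21619}{230}} \cdot \frac{23461}{230}\right) = - 21161 \left(-15089 - \frac{23461}{21619}\right) = \left(-21161\right) \left(- \frac{326232552}{21619}\right) = \frac{6903407032872}{21619}$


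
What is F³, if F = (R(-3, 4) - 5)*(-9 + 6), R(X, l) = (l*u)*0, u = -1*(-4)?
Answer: 3375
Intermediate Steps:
u = 4
R(X, l) = 0 (R(X, l) = (l*4)*0 = (4*l)*0 = 0)
F = 15 (F = (0 - 5)*(-9 + 6) = -5*(-3) = 15)
F³ = 15³ = 3375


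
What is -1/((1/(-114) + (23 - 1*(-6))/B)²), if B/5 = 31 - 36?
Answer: -8122500/11095561 ≈ -0.73205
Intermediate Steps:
B = -25 (B = 5*(31 - 36) = 5*(-5) = -25)
-1/((1/(-114) + (23 - 1*(-6))/B)²) = -1/((1/(-114) + (23 - 1*(-6))/(-25))²) = -1/((-1/114 + (23 + 6)*(-1/25))²) = -1/((-1/114 + 29*(-1/25))²) = -1/((-1/114 - 29/25)²) = -1/((-3331/2850)²) = -1/11095561/8122500 = -1*8122500/11095561 = -8122500/11095561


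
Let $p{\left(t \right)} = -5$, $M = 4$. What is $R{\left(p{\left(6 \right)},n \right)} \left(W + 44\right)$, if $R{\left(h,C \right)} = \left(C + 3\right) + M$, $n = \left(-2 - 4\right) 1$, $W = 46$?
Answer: $90$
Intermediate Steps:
$n = -6$ ($n = \left(-6\right) 1 = -6$)
$R{\left(h,C \right)} = 7 + C$ ($R{\left(h,C \right)} = \left(C + 3\right) + 4 = \left(3 + C\right) + 4 = 7 + C$)
$R{\left(p{\left(6 \right)},n \right)} \left(W + 44\right) = \left(7 - 6\right) \left(46 + 44\right) = 1 \cdot 90 = 90$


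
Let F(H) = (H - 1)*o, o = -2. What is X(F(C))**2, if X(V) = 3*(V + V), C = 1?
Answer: 0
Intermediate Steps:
F(H) = 2 - 2*H (F(H) = (H - 1)*(-2) = (-1 + H)*(-2) = 2 - 2*H)
X(V) = 6*V (X(V) = 3*(2*V) = 6*V)
X(F(C))**2 = (6*(2 - 2*1))**2 = (6*(2 - 2))**2 = (6*0)**2 = 0**2 = 0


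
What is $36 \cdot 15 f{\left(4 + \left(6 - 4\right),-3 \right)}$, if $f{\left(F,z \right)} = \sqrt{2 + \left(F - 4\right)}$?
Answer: $1080$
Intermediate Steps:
$f{\left(F,z \right)} = \sqrt{-2 + F}$ ($f{\left(F,z \right)} = \sqrt{2 + \left(-4 + F\right)} = \sqrt{-2 + F}$)
$36 \cdot 15 f{\left(4 + \left(6 - 4\right),-3 \right)} = 36 \cdot 15 \sqrt{-2 + \left(4 + \left(6 - 4\right)\right)} = 540 \sqrt{-2 + \left(4 + \left(6 - 4\right)\right)} = 540 \sqrt{-2 + \left(4 + 2\right)} = 540 \sqrt{-2 + 6} = 540 \sqrt{4} = 540 \cdot 2 = 1080$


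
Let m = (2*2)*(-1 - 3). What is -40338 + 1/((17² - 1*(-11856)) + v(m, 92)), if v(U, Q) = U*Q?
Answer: -430527473/10673 ≈ -40338.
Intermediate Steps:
m = -16 (m = 4*(-4) = -16)
v(U, Q) = Q*U
-40338 + 1/((17² - 1*(-11856)) + v(m, 92)) = -40338 + 1/((17² - 1*(-11856)) + 92*(-16)) = -40338 + 1/((289 + 11856) - 1472) = -40338 + 1/(12145 - 1472) = -40338 + 1/10673 = -430527473/10673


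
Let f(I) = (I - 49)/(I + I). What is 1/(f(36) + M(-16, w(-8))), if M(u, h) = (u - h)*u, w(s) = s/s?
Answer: 72/19571 ≈ 0.0036789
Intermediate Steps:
w(s) = 1
f(I) = (-49 + I)/(2*I) (f(I) = (-49 + I)/((2*I)) = (-49 + I)*(1/(2*I)) = (-49 + I)/(2*I))
M(u, h) = u*(u - h)
1/(f(36) + M(-16, w(-8))) = 1/((½)*(-49 + 36)/36 - 16*(-16 - 1*1)) = 1/((½)*(1/36)*(-13) - 16*(-16 - 1)) = 1/(-13/72 - 16*(-17)) = 1/(-13/72 + 272) = 1/(19571/72) = 72/19571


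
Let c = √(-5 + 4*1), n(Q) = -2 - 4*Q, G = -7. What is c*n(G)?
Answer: 26*I ≈ 26.0*I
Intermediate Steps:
c = I (c = √(-5 + 4) = √(-1) = I ≈ 1.0*I)
c*n(G) = I*(-2 - 4*(-7)) = I*(-2 + 28) = I*26 = 26*I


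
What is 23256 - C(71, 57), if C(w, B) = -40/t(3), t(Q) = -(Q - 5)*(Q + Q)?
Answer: 69778/3 ≈ 23259.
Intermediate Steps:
t(Q) = -2*Q*(-5 + Q) (t(Q) = -(-5 + Q)*2*Q = -2*Q*(-5 + Q))
C(w, B) = -10/3 (C(w, B) = -40*1/(6*(5 - 1*3)) = -40*1/(6*(5 - 3)) = -40/(2*3*2) = -40/12 = -40*1/12 = -10/3)
23256 - C(71, 57) = 23256 - 1*(-10/3) = 23256 + 10/3 = 69778/3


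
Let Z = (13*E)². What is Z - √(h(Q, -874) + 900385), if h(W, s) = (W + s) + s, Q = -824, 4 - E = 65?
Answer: 628849 - 3*√99757 ≈ 6.2790e+5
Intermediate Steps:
E = -61 (E = 4 - 1*65 = 4 - 65 = -61)
h(W, s) = W + 2*s
Z = 628849 (Z = (13*(-61))² = (-793)² = 628849)
Z - √(h(Q, -874) + 900385) = 628849 - √((-824 + 2*(-874)) + 900385) = 628849 - √((-824 - 1748) + 900385) = 628849 - √(-2572 + 900385) = 628849 - √897813 = 628849 - 3*√99757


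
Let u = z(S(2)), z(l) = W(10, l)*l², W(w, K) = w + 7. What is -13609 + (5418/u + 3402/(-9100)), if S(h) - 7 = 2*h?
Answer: -18192891601/1337050 ≈ -13607.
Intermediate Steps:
W(w, K) = 7 + w
S(h) = 7 + 2*h
z(l) = 17*l² (z(l) = (7 + 10)*l² = 17*l²)
u = 2057 (u = 17*(7 + 2*2)² = 17*(7 + 4)² = 17*11² = 17*121 = 2057)
-13609 + (5418/u + 3402/(-9100)) = -13609 + (5418/2057 + 3402/(-9100)) = -13609 + (5418*(1/2057) + 3402*(-1/9100)) = -13609 + (5418/2057 - 243/650) = -13609 + 3021849/1337050 = -18192891601/1337050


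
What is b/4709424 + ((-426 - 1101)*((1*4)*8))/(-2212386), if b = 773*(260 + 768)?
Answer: 82840856455/434127655236 ≈ 0.19082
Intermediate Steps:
b = 794644 (b = 773*1028 = 794644)
b/4709424 + ((-426 - 1101)*((1*4)*8))/(-2212386) = 794644/4709424 + ((-426 - 1101)*((1*4)*8))/(-2212386) = 794644*(1/4709424) - 6108*8*(-1/2212386) = 198661/1177356 - 1527*32*(-1/2212386) = 198661/1177356 - 48864*(-1/2212386) = 198661/1177356 + 8144/368731 = 82840856455/434127655236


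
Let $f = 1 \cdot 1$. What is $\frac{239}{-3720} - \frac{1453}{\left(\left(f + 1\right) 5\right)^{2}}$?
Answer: $- \frac{271453}{18600} \approx -14.594$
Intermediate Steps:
$f = 1$
$\frac{239}{-3720} - \frac{1453}{\left(\left(f + 1\right) 5\right)^{2}} = \frac{239}{-3720} - \frac{1453}{\left(\left(1 + 1\right) 5\right)^{2}} = 239 \left(- \frac{1}{3720}\right) - \frac{1453}{\left(2 \cdot 5\right)^{2}} = - \frac{239}{3720} - \frac{1453}{10^{2}} = - \frac{239}{3720} - \frac{1453}{100} = - \frac{271453}{18600}$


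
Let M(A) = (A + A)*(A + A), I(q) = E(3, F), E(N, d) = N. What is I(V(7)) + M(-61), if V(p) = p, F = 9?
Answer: 14887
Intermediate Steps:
I(q) = 3
M(A) = 4*A² (M(A) = (2*A)*(2*A) = 4*A²)
I(V(7)) + M(-61) = 3 + 4*(-61)² = 3 + 4*3721 = 3 + 14884 = 14887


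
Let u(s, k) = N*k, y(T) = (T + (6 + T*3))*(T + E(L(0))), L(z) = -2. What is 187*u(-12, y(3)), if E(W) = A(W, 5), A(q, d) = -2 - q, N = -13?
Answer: -131274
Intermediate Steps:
E(W) = -2 - W
y(T) = T*(6 + 4*T) (y(T) = (T + (6 + T*3))*(T + (-2 - 1*(-2))) = (T + (6 + 3*T))*(T + (-2 + 2)) = (6 + 4*T)*(T + 0) = (6 + 4*T)*T = T*(6 + 4*T))
u(s, k) = -13*k
187*u(-12, y(3)) = 187*(-26*3*(3 + 2*3)) = 187*(-26*3*(3 + 6)) = 187*(-26*3*9) = 187*(-13*54) = 187*(-702) = -131274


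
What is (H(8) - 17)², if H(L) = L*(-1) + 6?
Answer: 361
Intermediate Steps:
H(L) = 6 - L (H(L) = -L + 6 = 6 - L)
(H(8) - 17)² = ((6 - 1*8) - 17)² = ((6 - 8) - 17)² = (-2 - 17)² = (-19)² = 361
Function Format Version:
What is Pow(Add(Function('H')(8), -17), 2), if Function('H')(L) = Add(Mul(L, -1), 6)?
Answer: 361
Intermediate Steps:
Function('H')(L) = Add(6, Mul(-1, L)) (Function('H')(L) = Add(Mul(-1, L), 6) = Add(6, Mul(-1, L)))
Pow(Add(Function('H')(8), -17), 2) = Pow(Add(Add(6, Mul(-1, 8)), -17), 2) = Pow(Add(Add(6, -8), -17), 2) = Pow(Add(-2, -17), 2) = Pow(-19, 2) = 361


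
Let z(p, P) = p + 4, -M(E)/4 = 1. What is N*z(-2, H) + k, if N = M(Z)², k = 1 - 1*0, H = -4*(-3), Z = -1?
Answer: 33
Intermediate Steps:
M(E) = -4 (M(E) = -4*1 = -4)
H = 12
z(p, P) = 4 + p
k = 1 (k = 1 + 0 = 1)
N = 16 (N = (-4)² = 16)
N*z(-2, H) + k = 16*(4 - 2) + 1 = 16*2 + 1 = 32 + 1 = 33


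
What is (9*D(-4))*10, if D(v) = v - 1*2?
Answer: -540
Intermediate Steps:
D(v) = -2 + v (D(v) = v - 2 = -2 + v)
(9*D(-4))*10 = (9*(-2 - 4))*10 = (9*(-6))*10 = -54*10 = -540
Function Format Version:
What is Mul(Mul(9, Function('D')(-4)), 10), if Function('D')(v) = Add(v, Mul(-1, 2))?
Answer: -540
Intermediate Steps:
Function('D')(v) = Add(-2, v) (Function('D')(v) = Add(v, -2) = Add(-2, v))
Mul(Mul(9, Function('D')(-4)), 10) = Mul(Mul(9, Add(-2, -4)), 10) = Mul(Mul(9, -6), 10) = Mul(-54, 10) = -540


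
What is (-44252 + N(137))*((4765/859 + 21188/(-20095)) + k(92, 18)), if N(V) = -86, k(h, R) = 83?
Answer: -66962147216524/17261605 ≈ -3.8793e+6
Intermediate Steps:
(-44252 + N(137))*((4765/859 + 21188/(-20095)) + k(92, 18)) = (-44252 - 86)*((4765/859 + 21188/(-20095)) + 83) = -44338*((4765*(1/859) + 21188*(-1/20095)) + 83) = -44338*((4765/859 - 21188/20095) + 83) = -44338*(77552183/17261605 + 83) = -44338*1510265398/17261605 = -66962147216524/17261605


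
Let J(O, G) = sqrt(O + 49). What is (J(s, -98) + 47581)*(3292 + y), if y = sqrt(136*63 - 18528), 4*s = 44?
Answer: 2*(1646 + I*sqrt(2490))*(47581 + 2*sqrt(15)) ≈ 1.5666e+8 + 4.7493e+6*I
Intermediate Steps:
s = 11 (s = (1/4)*44 = 11)
J(O, G) = sqrt(49 + O)
y = 2*I*sqrt(2490) (y = sqrt(8568 - 18528) = sqrt(-9960) = 2*I*sqrt(2490) ≈ 99.8*I)
(J(s, -98) + 47581)*(3292 + y) = (sqrt(49 + 11) + 47581)*(3292 + 2*I*sqrt(2490)) = (sqrt(60) + 47581)*(3292 + 2*I*sqrt(2490)) = (2*sqrt(15) + 47581)*(3292 + 2*I*sqrt(2490)) = (47581 + 2*sqrt(15))*(3292 + 2*I*sqrt(2490)) = (3292 + 2*I*sqrt(2490))*(47581 + 2*sqrt(15))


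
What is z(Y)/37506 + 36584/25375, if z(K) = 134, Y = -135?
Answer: 98251411/67979625 ≈ 1.4453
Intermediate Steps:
z(Y)/37506 + 36584/25375 = 134/37506 + 36584/25375 = 134*(1/37506) + 36584*(1/25375) = 67/18753 + 36584/25375 = 98251411/67979625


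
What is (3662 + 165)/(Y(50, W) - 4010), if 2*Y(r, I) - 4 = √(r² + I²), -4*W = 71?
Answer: -981671424/1028055055 - 30616*√45041/1028055055 ≈ -0.96120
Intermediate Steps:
W = -71/4 (W = -¼*71 = -71/4 ≈ -17.750)
Y(r, I) = 2 + √(I² + r²)/2 (Y(r, I) = 2 + √(r² + I²)/2 = 2 + √(I² + r²)/2)
(3662 + 165)/(Y(50, W) - 4010) = (3662 + 165)/((2 + √((-71/4)² + 50²)/2) - 4010) = 3827/((2 + √(5041/16 + 2500)/2) - 4010) = 3827/((2 + √(45041/16)/2) - 4010) = 3827/((2 + (√45041/4)/2) - 4010) = 3827/((2 + √45041/8) - 4010) = 3827/(-4008 + √45041/8)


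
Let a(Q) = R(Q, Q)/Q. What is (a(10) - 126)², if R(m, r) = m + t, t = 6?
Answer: 386884/25 ≈ 15475.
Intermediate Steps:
R(m, r) = 6 + m (R(m, r) = m + 6 = 6 + m)
a(Q) = (6 + Q)/Q
(a(10) - 126)² = ((6 + 10)/10 - 126)² = ((⅒)*16 - 126)² = (8/5 - 126)² = (-622/5)² = 386884/25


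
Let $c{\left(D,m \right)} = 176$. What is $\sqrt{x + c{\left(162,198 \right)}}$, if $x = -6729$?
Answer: $i \sqrt{6553} \approx 80.951 i$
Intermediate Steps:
$\sqrt{x + c{\left(162,198 \right)}} = \sqrt{-6729 + 176} = \sqrt{-6553} = i \sqrt{6553}$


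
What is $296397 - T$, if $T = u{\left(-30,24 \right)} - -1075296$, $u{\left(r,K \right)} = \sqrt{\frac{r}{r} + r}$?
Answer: $-778899 - i \sqrt{29} \approx -7.789 \cdot 10^{5} - 5.3852 i$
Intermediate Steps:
$u{\left(r,K \right)} = \sqrt{1 + r}$
$T = 1075296 + i \sqrt{29}$ ($T = \sqrt{1 - 30} - -1075296 = \sqrt{-29} + 1075296 = i \sqrt{29} + 1075296 = 1075296 + i \sqrt{29} \approx 1.0753 \cdot 10^{6} + 5.3852 i$)
$296397 - T = 296397 - \left(1075296 + i \sqrt{29}\right) = -778899 - i \sqrt{29}$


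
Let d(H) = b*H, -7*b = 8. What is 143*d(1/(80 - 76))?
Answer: -286/7 ≈ -40.857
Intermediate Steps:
b = -8/7 (b = -1/7*8 = -8/7 ≈ -1.1429)
d(H) = -8*H/7
143*d(1/(80 - 76)) = 143*(-8/(7*(80 - 76))) = 143*(-8/7/4) = 143*(-8/7*1/4) = 143*(-2/7) = -286/7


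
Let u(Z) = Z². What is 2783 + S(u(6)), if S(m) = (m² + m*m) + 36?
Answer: 5411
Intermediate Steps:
S(m) = 36 + 2*m² (S(m) = (m² + m²) + 36 = 2*m² + 36 = 36 + 2*m²)
2783 + S(u(6)) = 2783 + (36 + 2*(6²)²) = 2783 + (36 + 2*36²) = 2783 + (36 + 2*1296) = 2783 + (36 + 2592) = 2783 + 2628 = 5411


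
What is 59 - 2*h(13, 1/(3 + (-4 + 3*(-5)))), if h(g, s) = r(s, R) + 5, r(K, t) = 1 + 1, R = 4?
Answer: 45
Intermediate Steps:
r(K, t) = 2
h(g, s) = 7 (h(g, s) = 2 + 5 = 7)
59 - 2*h(13, 1/(3 + (-4 + 3*(-5)))) = 59 - 2*7 = 59 - 14 = 45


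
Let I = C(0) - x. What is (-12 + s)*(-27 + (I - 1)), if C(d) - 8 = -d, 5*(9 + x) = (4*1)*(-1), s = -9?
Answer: 1071/5 ≈ 214.20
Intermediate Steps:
x = -49/5 (x = -9 + ((4*1)*(-1))/5 = -9 + (4*(-1))/5 = -9 + (⅕)*(-4) = -9 - ⅘ = -49/5 ≈ -9.8000)
C(d) = 8 - d
I = 89/5 (I = (8 - 1*0) - 1*(-49/5) = (8 + 0) + 49/5 = 8 + 49/5 = 89/5 ≈ 17.800)
(-12 + s)*(-27 + (I - 1)) = (-12 - 9)*(-27 + (89/5 - 1)) = -21*(-27 + 84/5) = -21*(-51/5) = 1071/5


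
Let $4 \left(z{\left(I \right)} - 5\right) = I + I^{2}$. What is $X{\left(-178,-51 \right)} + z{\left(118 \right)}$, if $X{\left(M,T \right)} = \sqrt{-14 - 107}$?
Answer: $\frac{7031}{2} + 11 i \approx 3515.5 + 11.0 i$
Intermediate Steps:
$X{\left(M,T \right)} = 11 i$ ($X{\left(M,T \right)} = \sqrt{-121} = 11 i$)
$z{\left(I \right)} = 5 + \frac{I}{4} + \frac{I^{2}}{4}$ ($z{\left(I \right)} = 5 + \frac{I + I^{2}}{4} = 5 + \left(\frac{I}{4} + \frac{I^{2}}{4}\right) = 5 + \frac{I}{4} + \frac{I^{2}}{4}$)
$X{\left(-178,-51 \right)} + z{\left(118 \right)} = 11 i + \left(5 + \frac{1}{4} \cdot 118 + \frac{118^{2}}{4}\right) = 11 i + \left(5 + \frac{59}{2} + \frac{1}{4} \cdot 13924\right) = 11 i + \left(5 + \frac{59}{2} + 3481\right) = 11 i + \frac{7031}{2} = \frac{7031}{2} + 11 i$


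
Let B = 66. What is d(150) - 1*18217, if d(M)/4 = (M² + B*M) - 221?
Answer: 110499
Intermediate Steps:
d(M) = -884 + 4*M² + 264*M (d(M) = 4*((M² + 66*M) - 221) = 4*(-221 + M² + 66*M) = -884 + 4*M² + 264*M)
d(150) - 1*18217 = (-884 + 4*150² + 264*150) - 1*18217 = (-884 + 4*22500 + 39600) - 18217 = (-884 + 90000 + 39600) - 18217 = 128716 - 18217 = 110499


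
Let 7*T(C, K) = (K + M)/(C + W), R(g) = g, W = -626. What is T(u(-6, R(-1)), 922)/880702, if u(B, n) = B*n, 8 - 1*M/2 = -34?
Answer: -503/1911123340 ≈ -2.6320e-7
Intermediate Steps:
M = 84 (M = 16 - 2*(-34) = 16 + 68 = 84)
T(C, K) = (84 + K)/(7*(-626 + C)) (T(C, K) = ((K + 84)/(C - 626))/7 = ((84 + K)/(-626 + C))/7 = (84 + K)/(7*(-626 + C)))
T(u(-6, R(-1)), 922)/880702 = ((84 + 922)/(7*(-626 - 6*(-1))))/880702 = ((⅐)*1006/(-626 + 6))*(1/880702) = ((⅐)*1006/(-620))*(1/880702) = ((⅐)*(-1/620)*1006)*(1/880702) = -503/2170*1/880702 = -503/1911123340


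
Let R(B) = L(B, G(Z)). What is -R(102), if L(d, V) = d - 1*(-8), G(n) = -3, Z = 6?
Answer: -110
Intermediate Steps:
L(d, V) = 8 + d (L(d, V) = d + 8 = 8 + d)
R(B) = 8 + B
-R(102) = -(8 + 102) = -1*110 = -110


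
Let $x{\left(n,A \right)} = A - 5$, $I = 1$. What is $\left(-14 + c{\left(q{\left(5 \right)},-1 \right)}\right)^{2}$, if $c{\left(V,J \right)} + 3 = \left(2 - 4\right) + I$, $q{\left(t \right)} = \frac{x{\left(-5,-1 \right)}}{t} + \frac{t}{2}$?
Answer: $324$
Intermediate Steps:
$x{\left(n,A \right)} = -5 + A$
$q{\left(t \right)} = \frac{t}{2} - \frac{6}{t}$ ($q{\left(t \right)} = \frac{-5 - 1}{t} + \frac{t}{2} = - \frac{6}{t} + t \frac{1}{2} = - \frac{6}{t} + \frac{t}{2} = \frac{t}{2} - \frac{6}{t}$)
$c{\left(V,J \right)} = -4$ ($c{\left(V,J \right)} = -3 + \left(\left(2 - 4\right) + 1\right) = -3 + \left(-2 + 1\right) = -3 - 1 = -4$)
$\left(-14 + c{\left(q{\left(5 \right)},-1 \right)}\right)^{2} = \left(-14 - 4\right)^{2} = \left(-18\right)^{2} = 324$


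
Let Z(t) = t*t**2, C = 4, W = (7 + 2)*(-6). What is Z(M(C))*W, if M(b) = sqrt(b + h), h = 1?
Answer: -270*sqrt(5) ≈ -603.74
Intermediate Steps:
W = -54 (W = 9*(-6) = -54)
M(b) = sqrt(1 + b) (M(b) = sqrt(b + 1) = sqrt(1 + b))
Z(t) = t**3
Z(M(C))*W = (sqrt(1 + 4))**3*(-54) = (sqrt(5))**3*(-54) = (5*sqrt(5))*(-54) = -270*sqrt(5)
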